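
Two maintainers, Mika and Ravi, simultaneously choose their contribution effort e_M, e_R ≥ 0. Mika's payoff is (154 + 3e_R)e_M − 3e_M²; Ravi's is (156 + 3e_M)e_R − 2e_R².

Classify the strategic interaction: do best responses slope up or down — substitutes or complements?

Expanding Mika's payoff: 154e_M + 3e_Re_M − 3e_M².
∂π/∂e_M = 154 + 3e_R − 6e_M = 0, so e_M = 77/3 + 0.5e_R.
The best-response slope de_M/de_R = 0.5 > 0: the reaction function is upward-sloping, so the choices are strategic complements.

strategic complements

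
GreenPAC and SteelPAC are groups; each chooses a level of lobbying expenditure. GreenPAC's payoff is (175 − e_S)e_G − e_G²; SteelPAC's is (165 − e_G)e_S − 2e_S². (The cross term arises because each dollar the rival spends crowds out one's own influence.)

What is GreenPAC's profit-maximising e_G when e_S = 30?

Expanding GreenPAC's payoff: 175e_G − e_Se_G − e_G².
∂π/∂e_G = 175 − e_S − 2e_G = 0, so e_G = 87.5 − 0.5e_S.
At e_S = 30: e_G = 87.5 − 0.5·30 = 72.5.

72.5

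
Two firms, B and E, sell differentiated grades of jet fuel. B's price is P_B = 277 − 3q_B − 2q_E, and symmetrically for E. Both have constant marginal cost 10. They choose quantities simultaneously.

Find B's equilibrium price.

Firm B's profit: π = q_B(277 − 3q_B − 2q_E) − 10q_B.
∂π/∂q_B = 267 − 6q_B − 2q_E = 0 ⇒ q_B = 44.5 − (1/3)q_E.
By symmetry q_E = q_B; substituting into the reaction function, (4/3)q_B = 44.5 and q_B = 33.375.
P_B = 277 − 3·33.375 − 2·33.375 = 110.125.

110.125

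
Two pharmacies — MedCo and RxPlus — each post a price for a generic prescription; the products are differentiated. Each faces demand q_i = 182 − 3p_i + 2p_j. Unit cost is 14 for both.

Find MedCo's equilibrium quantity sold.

MedCo's profit: π = (p_{MedCo} − 14)(182 − 3p_{MedCo} + 2p_{RxPlus}).
∂π/∂p_{MedCo} = 224 − 6p_{MedCo} + 2p_{RxPlus} = 0 ⇒ p_{MedCo} = 112/3 + (1/3)p_{RxPlus}.
By symmetry p_{RxPlus} = p_{MedCo}; substituting into the reaction function, (2/3)p_{MedCo} = 112/3 and p_{MedCo} = 56.
q_{MedCo} = 182 − 3·56 + 2·56 = 126.

126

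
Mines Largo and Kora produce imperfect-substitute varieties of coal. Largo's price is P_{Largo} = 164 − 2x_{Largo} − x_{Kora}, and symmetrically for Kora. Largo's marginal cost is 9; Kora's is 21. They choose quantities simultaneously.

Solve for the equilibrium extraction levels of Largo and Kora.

Mine Largo's profit: π = x_{Largo}(164 − 2x_{Largo} − x_{Kora}) − 9x_{Largo}.
∂π/∂x_{Largo} = 155 − 4x_{Largo} − x_{Kora} = 0 ⇒ x_{Largo} = 38.75 − 0.25x_{Kora}.
Similarly x_{Kora} = 35.75 − 0.25x_{Largo}.
Solving the two reaction functions simultaneously: (1 − (−0.25)(−0.25))x_{Largo} = 38.75 − 0.25·35.75, so 0.9375x_{Largo} = 29.8125 and x_{Largo} = 31.8.
Then x_{Kora} = 35.75 − 0.25·31.8 = 27.8.

31.8, 27.8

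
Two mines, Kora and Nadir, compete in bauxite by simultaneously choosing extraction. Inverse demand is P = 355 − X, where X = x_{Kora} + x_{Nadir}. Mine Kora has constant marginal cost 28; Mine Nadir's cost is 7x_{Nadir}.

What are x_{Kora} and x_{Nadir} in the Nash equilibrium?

102, 123

Mine Kora's profit: π = x_{Kora}(355 − (x_{Kora} + x_{Nadir})) − 28x_{Kora}.
∂π/∂x_{Kora} = 327 − 2x_{Kora} − x_{Nadir} = 0, so x_{Kora} = 163.5 − 0.5x_{Nadir}.
By the same steps for Nadir: x_{Nadir} = 174 − 0.5x_{Kora}.
Solving the two reaction functions simultaneously: (1 − (−0.5)(−0.5))x_{Kora} = 163.5 − 0.5·174, so 0.75x_{Kora} = 76.5 and x_{Kora} = 102.
Then x_{Nadir} = 174 − 0.5·102 = 123.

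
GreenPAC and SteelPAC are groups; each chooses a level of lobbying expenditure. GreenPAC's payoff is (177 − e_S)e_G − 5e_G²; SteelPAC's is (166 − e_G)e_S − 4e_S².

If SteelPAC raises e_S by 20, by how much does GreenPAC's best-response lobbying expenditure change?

-2

Expanding GreenPAC's payoff: 177e_G − e_Se_G − 5e_G².
∂π/∂e_G = 177 − e_S − 10e_G = 0, so e_G = 17.7 − 0.1e_S.
The reaction-function slope is −0.1, so a 20-unit rise in e_S moves e_G by −0.1 × 20 = −2. GreenPAC's best response falls — the actions are strategic substitutes.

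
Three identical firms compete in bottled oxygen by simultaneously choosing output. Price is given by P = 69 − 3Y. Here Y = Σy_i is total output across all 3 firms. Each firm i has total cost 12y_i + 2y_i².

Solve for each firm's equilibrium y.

3.5625

A representative firm's profit is π_i = y_i(69 − 3Y) − 12y_i − 2y_i², with Y = y_i + Σ_{j≠i} y_j.
First-order condition: 57 − 10y_i − 3Σ_{j≠i} y_j = 0.
Imposing symmetry (y_j = y for all j) turns Σ_{j≠i} y_j into 2y, so 57 = 16y and y = 3.5625.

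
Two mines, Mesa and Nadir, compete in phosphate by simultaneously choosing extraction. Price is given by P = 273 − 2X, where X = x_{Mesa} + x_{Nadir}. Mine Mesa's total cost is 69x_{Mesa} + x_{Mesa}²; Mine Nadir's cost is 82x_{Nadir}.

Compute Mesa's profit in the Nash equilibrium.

Mine Mesa's profit: π = x_{Mesa}(273 − 2(x_{Mesa} + x_{Nadir})) − 69x_{Mesa} − x_{Mesa}².
∂π/∂x_{Mesa} = 204 − 6x_{Mesa} − 2x_{Nadir} = 0, so x_{Mesa} = 34 − (1/3)x_{Nadir}.
For Nadir: ∂π/∂x_{Nadir} = 191 − 4x_{Nadir} − 2x_{Mesa} = 0 ⇒ x_{Nadir} = 47.75 − 0.5x_{Mesa}.
Substituting the second reaction function into the first: x_{Mesa} = 34 − (1/3)(47.75 − 0.5x_{Mesa}), which gives (5/6)x_{Mesa} = 217/12 ⇒ x_{Mesa} = 21.7.
Then x_{Nadir} = 47.75 − 0.5·21.7 = 36.9.
Price P = 273 − 2·58.6 = 155.8.
Mesa's profit: (155.8 − 69)·21.7 − (21.7)² = 1412.67.

1412.67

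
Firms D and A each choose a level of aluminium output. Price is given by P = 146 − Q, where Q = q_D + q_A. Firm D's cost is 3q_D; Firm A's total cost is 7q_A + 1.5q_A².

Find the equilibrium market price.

Firm D's profit: π = q_D(146 − (q_D + q_A)) − 3q_D.
∂π/∂q_D = 143 − 2q_D − q_A = 0, so q_D = 71.5 − 0.5q_A.
For A: ∂π/∂q_A = 139 − 5q_A − q_D = 0 ⇒ q_A = 27.8 − 0.2q_D.
Plugging q_A into D's best response: q_D = 71.5 − 0.5(27.8 − 0.2q_D) ⇒ 0.9q_D = 57.6, so q_D = 64.
Then q_A = 27.8 − 0.2·64 = 15.
Equilibrium price: P = 146 − 79 = 67.

67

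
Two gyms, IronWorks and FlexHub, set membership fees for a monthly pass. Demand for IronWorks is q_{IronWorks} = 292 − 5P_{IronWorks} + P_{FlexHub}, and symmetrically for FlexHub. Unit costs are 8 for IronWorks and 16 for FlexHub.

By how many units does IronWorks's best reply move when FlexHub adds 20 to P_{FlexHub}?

IronWorks's profit: π = (P_{IronWorks} − 8)(292 − 5P_{IronWorks} + P_{FlexHub}).
∂π/∂P_{IronWorks} = 332 − 10P_{IronWorks} + P_{FlexHub} = 0 ⇒ P_{IronWorks} = 33.2 + 0.1P_{FlexHub}.
The reaction-function slope is 0.1, so a 20-unit rise in P_{FlexHub} moves P_{IronWorks} by 0.1 × 20 = 2. IronWorks's best response rises — the actions are strategic complements.

2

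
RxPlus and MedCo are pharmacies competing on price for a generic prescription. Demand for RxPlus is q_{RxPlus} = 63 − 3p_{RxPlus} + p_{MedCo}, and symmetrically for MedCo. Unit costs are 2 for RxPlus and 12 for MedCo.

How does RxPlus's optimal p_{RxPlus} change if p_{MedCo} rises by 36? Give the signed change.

6

RxPlus's profit: π = (p_{RxPlus} − 2)(63 − 3p_{RxPlus} + p_{MedCo}).
∂π/∂p_{RxPlus} = 69 − 6p_{RxPlus} + p_{MedCo} = 0 ⇒ p_{RxPlus} = 11.5 + (1/6)p_{MedCo}.
The reaction-function slope is 1/6, so a 36-unit rise in p_{MedCo} moves p_{RxPlus} by 1/6 × 36 = 6. RxPlus's best response rises — the actions are strategic complements.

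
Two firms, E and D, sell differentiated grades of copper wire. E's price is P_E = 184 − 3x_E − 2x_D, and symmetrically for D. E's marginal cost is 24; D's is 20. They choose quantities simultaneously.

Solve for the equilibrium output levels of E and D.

Firm E's profit: π = x_E(184 − 3x_E − 2x_D) − 24x_E.
∂π/∂x_E = 160 − 6x_E − 2x_D = 0 ⇒ x_E = 80/3 − (1/3)x_D.
Similarly x_D = 82/3 − (1/3)x_E.
Solving the two reaction functions simultaneously: (1 − (−1/3)(−1/3))x_E = 80/3 − (1/3)·(82/3), so (8/9)x_E = 158/9 and x_E = 19.75.
Then x_D = 82/3 − (1/3)·19.75 = 20.75.

19.75, 20.75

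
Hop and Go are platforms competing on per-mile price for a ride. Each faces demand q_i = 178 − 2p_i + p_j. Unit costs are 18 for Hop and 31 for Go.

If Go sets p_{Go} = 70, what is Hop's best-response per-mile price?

71

Hop's profit: π = (p_{Hop} − 18)(178 − 2p_{Hop} + p_{Go}).
∂π/∂p_{Hop} = 214 − 4p_{Hop} + p_{Go} = 0 ⇒ p_{Hop} = 53.5 + 0.25p_{Go}.
At p_{Go} = 70: p_{Hop} = 53.5 + 0.25·70 = 71.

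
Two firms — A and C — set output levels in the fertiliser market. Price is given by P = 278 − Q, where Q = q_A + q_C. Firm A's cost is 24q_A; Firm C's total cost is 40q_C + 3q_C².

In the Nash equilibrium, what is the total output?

Firm A's profit: π = q_A(278 − (q_A + q_C)) − 24q_A.
∂π/∂q_A = 254 − 2q_A − q_C = 0, so q_A = 127 − 0.5q_C.
For C: ∂π/∂q_C = 238 − 8q_C − q_A = 0 ⇒ q_C = 29.75 − 0.125q_A.
Solving the two reaction functions simultaneously: (1 − (−0.5)(−0.125))q_A = 127 − 0.5·29.75, so 0.9375q_A = 112.125 and q_A = 119.6.
Then q_C = 29.75 − 0.125·119.6 = 14.8.
Total output: 119.6 + 14.8 = 134.4.

134.4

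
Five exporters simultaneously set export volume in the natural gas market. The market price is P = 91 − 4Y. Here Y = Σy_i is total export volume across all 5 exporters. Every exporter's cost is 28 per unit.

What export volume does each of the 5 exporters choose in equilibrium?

2.625

A representative exporter's profit is π_i = y_i(91 − 4Y) − 28y_i, with Y = y_i + Σ_{j≠i} y_j.
First-order condition: 63 − 8y_i − 4Σ_{j≠i} y_j = 0.
With identical exporters, set every y_j = y: then 63 − 8y − 16y = 0, i.e. y = 63/24 = 2.625.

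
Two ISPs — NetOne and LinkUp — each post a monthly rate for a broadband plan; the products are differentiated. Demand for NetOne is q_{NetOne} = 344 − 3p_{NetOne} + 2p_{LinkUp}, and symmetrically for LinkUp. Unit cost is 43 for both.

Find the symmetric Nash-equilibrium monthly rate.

118.25

NetOne's profit: π = (p_{NetOne} − 43)(344 − 3p_{NetOne} + 2p_{LinkUp}).
∂π/∂p_{NetOne} = 473 − 6p_{NetOne} + 2p_{LinkUp} = 0 ⇒ p_{NetOne} = 473/6 + (1/3)p_{LinkUp}.
Setting p_{NetOne} = p_{LinkUp} in the reaction function: p_{NetOne} = 473/6 + (1/3)p_{NetOne}, so p_{NetOne} = (473/6) / (2/3) = 118.25.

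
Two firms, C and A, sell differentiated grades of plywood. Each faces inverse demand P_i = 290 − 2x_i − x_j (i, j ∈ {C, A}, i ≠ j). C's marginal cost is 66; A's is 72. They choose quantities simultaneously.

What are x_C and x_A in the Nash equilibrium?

45.2, 43.2

Firm C's profit: π = x_C(290 − 2x_C − x_A) − 66x_C.
∂π/∂x_C = 224 − 4x_C − x_A = 0 ⇒ x_C = 56 − 0.25x_A.
Similarly x_A = 54.5 − 0.25x_C.
Plugging x_A into C's best response: x_C = 56 − 0.25(54.5 − 0.25x_C) ⇒ 0.9375x_C = 42.375, so x_C = 45.2.
Then x_A = 54.5 − 0.25·45.2 = 43.2.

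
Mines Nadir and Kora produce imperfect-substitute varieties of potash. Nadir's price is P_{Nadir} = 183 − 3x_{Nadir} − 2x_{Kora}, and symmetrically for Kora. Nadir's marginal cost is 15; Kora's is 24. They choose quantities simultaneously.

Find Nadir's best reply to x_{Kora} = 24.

Mine Nadir's profit: π = x_{Nadir}(183 − 3x_{Nadir} − 2x_{Kora}) − 15x_{Nadir}.
∂π/∂x_{Nadir} = 168 − 6x_{Nadir} − 2x_{Kora} = 0 ⇒ x_{Nadir} = 28 − (1/3)x_{Kora}.
At x_{Kora} = 24: x_{Nadir} = 28 − (1/3)·24 = 20.

20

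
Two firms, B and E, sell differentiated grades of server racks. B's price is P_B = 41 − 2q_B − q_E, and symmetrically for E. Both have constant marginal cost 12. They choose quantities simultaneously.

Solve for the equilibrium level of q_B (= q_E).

Firm B's profit: π = q_B(41 − 2q_B − q_E) − 12q_B.
∂π/∂q_B = 29 − 4q_B − q_E = 0 ⇒ q_B = 7.25 − 0.25q_E.
By symmetry q_E = q_B; substituting into the reaction function, 1.25q_B = 7.25 and q_B = 5.8.

5.8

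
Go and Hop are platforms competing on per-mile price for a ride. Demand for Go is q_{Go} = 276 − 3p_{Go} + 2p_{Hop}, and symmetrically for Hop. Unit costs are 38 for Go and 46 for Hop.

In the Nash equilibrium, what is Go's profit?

11163

Go's profit: π = (p_{Go} − 38)(276 − 3p_{Go} + 2p_{Hop}).
∂π/∂p_{Go} = 390 − 6p_{Go} + 2p_{Hop} = 0 ⇒ p_{Go} = 65 + (1/3)p_{Hop}.
Similarly p_{Hop} = 69 + (1/3)p_{Go}.
Plugging p_{Hop} into Go's best response: p_{Go} = 65 + (1/3)(69 + (1/3)p_{Go}) ⇒ (8/9)p_{Go} = 88, so p_{Go} = 99.
Then p_{Hop} = 69 + (1/3)·99 = 102.
q_{Go} = 276 − 3·99 + 2·102 = 183.
Profit = (99 − 38)·183 = 11163.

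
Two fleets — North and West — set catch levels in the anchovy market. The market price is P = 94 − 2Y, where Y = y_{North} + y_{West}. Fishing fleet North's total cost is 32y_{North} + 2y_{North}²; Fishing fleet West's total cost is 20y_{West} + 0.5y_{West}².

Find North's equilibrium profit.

Fishing fleet North's profit: π = y_{North}(94 − 2(y_{North} + y_{West})) − 32y_{North} − 2y_{North}².
∂π/∂y_{North} = 62 − 8y_{North} − 2y_{West} = 0, so y_{North} = 7.75 − 0.25y_{West}.
For West: ∂π/∂y_{West} = 74 − 5y_{West} − 2y_{North} = 0 ⇒ y_{West} = 14.8 − 0.4y_{North}.
Plugging y_{West} into North's best response: y_{North} = 7.75 − 0.25(14.8 − 0.4y_{North}) ⇒ 0.9y_{North} = 4.05, so y_{North} = 4.5.
Then y_{West} = 14.8 − 0.4·4.5 = 13.
Price P = 94 − 2·17.5 = 59.
North's profit: (59 − 32)·4.5 − 2(4.5)² = 81.

81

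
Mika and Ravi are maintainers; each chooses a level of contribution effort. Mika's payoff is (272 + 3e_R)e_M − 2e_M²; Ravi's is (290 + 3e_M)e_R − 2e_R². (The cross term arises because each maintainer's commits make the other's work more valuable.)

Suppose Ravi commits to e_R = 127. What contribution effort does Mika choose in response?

Expanding Mika's payoff: 272e_M + 3e_Re_M − 2e_M².
∂π/∂e_M = 272 + 3e_R − 4e_M = 0, so e_M = 68 + 0.75e_R.
At e_R = 127: e_M = 68 + 0.75·127 = 163.25.

163.25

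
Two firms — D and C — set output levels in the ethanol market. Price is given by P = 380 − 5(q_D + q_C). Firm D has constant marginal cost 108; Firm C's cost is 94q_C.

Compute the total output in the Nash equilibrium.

37.2

Firm D's profit: π = q_D(380 − 5(q_D + q_C)) − 108q_D.
∂π/∂q_D = 272 − 10q_D − 5q_C = 0, so q_D = 27.2 − 0.5q_C.
By the same steps for C: q_C = 28.6 − 0.5q_D.
Plugging q_C into D's best response: q_D = 27.2 − 0.5(28.6 − 0.5q_D) ⇒ 0.75q_D = 12.9, so q_D = 17.2.
Then q_C = 28.6 − 0.5·17.2 = 20.
Total output: 17.2 + 20 = 37.2.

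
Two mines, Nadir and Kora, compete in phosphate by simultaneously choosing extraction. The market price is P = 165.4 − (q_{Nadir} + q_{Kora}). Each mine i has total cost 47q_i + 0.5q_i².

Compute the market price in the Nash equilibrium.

106.2

Mine Nadir's profit: π = q_{Nadir}(165.4 − (q_{Nadir} + q_{Kora})) − 47q_{Nadir} − 0.5q_{Nadir}².
∂π/∂q_{Nadir} = 118.4 − 3q_{Nadir} − q_{Kora} = 0, so q_{Nadir} = 592/15 − (1/3)q_{Kora}.
By symmetry q_{Kora} = q_{Nadir}; substituting into the reaction function, (4/3)q_{Nadir} = 592/15 and q_{Nadir} = 29.6.
Equilibrium price: P = 165.4 − 59.2 = 106.2.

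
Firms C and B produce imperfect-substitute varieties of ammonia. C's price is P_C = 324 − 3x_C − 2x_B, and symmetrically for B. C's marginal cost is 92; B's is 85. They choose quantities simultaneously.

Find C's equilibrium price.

Firm C's profit: π = x_C(324 − 3x_C − 2x_B) − 92x_C.
∂π/∂x_C = 232 − 6x_C − 2x_B = 0 ⇒ x_C = 116/3 − (1/3)x_B.
Similarly x_B = 239/6 − (1/3)x_C.
Substituting the second reaction function into the first: x_C = 116/3 − (1/3)(239/6 − (1/3)x_C), which gives (8/9)x_C = 457/18 ⇒ x_C = 28.5625.
Then x_B = 239/6 − (1/3)·28.5625 = 30.3125.
P_C = 324 − 3·28.5625 − 2·30.3125 = 177.6875.

177.6875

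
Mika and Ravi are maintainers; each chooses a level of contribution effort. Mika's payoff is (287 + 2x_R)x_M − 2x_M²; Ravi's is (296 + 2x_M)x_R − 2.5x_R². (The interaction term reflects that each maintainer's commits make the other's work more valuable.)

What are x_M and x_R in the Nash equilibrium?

126.6875, 109.875

Expanding Mika's payoff: 287x_M + 2x_Rx_M − 2x_M².
∂π/∂x_M = 287 + 2x_R − 4x_M = 0, so x_M = 71.75 + 0.5x_R.
Likewise for Ravi: x_R = 59.2 + 0.4x_M.
Plugging x_R into Mika's best response: x_M = 71.75 + 0.5(59.2 + 0.4x_M) ⇒ 0.8x_M = 101.35, so x_M = 126.6875.
Then x_R = 59.2 + 0.4·126.6875 = 109.875.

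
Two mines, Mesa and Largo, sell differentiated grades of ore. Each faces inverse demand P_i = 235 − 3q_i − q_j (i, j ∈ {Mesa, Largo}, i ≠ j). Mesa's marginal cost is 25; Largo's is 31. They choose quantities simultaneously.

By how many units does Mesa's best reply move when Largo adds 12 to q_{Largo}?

-2

Mine Mesa's profit: π = q_{Mesa}(235 − 3q_{Mesa} − q_{Largo}) − 25q_{Mesa}.
∂π/∂q_{Mesa} = 210 − 6q_{Mesa} − q_{Largo} = 0 ⇒ q_{Mesa} = 35 − (1/6)q_{Largo}.
The reaction-function slope is −1/6, so a 12-unit rise in q_{Largo} moves q_{Mesa} by −1/6 × 12 = −2. Mesa's best response falls — the actions are strategic substitutes.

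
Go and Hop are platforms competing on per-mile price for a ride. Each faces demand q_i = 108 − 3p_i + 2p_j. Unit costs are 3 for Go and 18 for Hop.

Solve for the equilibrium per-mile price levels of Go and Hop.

32.0625, 37.6875

Go's profit: π = (p_{Go} − 3)(108 − 3p_{Go} + 2p_{Hop}).
∂π/∂p_{Go} = 117 − 6p_{Go} + 2p_{Hop} = 0 ⇒ p_{Go} = 19.5 + (1/3)p_{Hop}.
Similarly p_{Hop} = 27 + (1/3)p_{Go}.
Substituting the second reaction function into the first: p_{Go} = 19.5 + (1/3)(27 + (1/3)p_{Go}), which gives (8/9)p_{Go} = 28.5 ⇒ p_{Go} = 32.0625.
Then p_{Hop} = 27 + (1/3)·32.0625 = 37.6875.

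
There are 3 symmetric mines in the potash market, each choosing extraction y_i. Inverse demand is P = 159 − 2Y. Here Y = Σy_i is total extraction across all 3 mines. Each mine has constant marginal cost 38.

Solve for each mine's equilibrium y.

A representative mine's profit is π_i = y_i(159 − 2Y) − 38y_i, with Y = y_i + Σ_{j≠i} y_j.
First-order condition: 121 − 4y_i − 2Σ_{j≠i} y_j = 0.
With identical mines, set every y_j = y: then 121 − 4y − 4y = 0, i.e. y = 121/8 = 15.125.

15.125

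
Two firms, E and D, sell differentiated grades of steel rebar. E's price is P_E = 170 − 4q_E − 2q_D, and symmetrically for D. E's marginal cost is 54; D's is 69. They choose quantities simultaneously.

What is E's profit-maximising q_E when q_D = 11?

Firm E's profit: π = q_E(170 − 4q_E − 2q_D) − 54q_E.
∂π/∂q_E = 116 − 8q_E − 2q_D = 0 ⇒ q_E = 14.5 − 0.25q_D.
At q_D = 11: q_E = 14.5 − 0.25·11 = 11.75.

11.75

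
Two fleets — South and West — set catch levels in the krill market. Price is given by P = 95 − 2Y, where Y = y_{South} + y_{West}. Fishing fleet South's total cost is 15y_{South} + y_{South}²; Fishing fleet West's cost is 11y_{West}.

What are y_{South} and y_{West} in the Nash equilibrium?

7.6, 17.2

Fishing fleet South's profit: π = y_{South}(95 − 2(y_{South} + y_{West})) − 15y_{South} − y_{South}².
∂π/∂y_{South} = 80 − 6y_{South} − 2y_{West} = 0, so y_{South} = 40/3 − (1/3)y_{West}.
For West: ∂π/∂y_{West} = 84 − 4y_{West} − 2y_{South} = 0 ⇒ y_{West} = 21 − 0.5y_{South}.
Solving the two reaction functions simultaneously: (1 − (−1/3)(−0.5))y_{South} = 40/3 − (1/3)·21, so (5/6)y_{South} = 19/3 and y_{South} = 7.6.
Then y_{West} = 21 − 0.5·7.6 = 17.2.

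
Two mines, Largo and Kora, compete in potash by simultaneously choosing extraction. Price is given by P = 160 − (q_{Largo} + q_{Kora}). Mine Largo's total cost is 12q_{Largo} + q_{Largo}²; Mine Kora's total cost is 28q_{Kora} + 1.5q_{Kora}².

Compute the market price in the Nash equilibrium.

Mine Largo's profit: π = q_{Largo}(160 − (q_{Largo} + q_{Kora})) − 12q_{Largo} − q_{Largo}².
∂π/∂q_{Largo} = 148 − 4q_{Largo} − q_{Kora} = 0, so q_{Largo} = 37 − 0.25q_{Kora}.
For Kora: ∂π/∂q_{Kora} = 132 − 5q_{Kora} − q_{Largo} = 0 ⇒ q_{Kora} = 26.4 − 0.2q_{Largo}.
Substituting the second reaction function into the first: q_{Largo} = 37 − 0.25(26.4 − 0.2q_{Largo}), which gives 0.95q_{Largo} = 30.4 ⇒ q_{Largo} = 32.
Then q_{Kora} = 26.4 − 0.2·32 = 20.
Equilibrium price: P = 160 − 52 = 108.

108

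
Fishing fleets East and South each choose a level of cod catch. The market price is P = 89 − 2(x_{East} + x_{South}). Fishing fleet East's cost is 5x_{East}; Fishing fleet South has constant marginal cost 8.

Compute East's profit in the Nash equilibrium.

420.5

Fishing fleet East's profit: π = x_{East}(89 − 2(x_{East} + x_{South})) − 5x_{East}.
∂π/∂x_{East} = 84 − 4x_{East} − 2x_{South} = 0, so x_{East} = 21 − 0.5x_{South}.
By the same steps for South: x_{South} = 20.25 − 0.5x_{East}.
Solving the two reaction functions simultaneously: (1 − (−0.5)(−0.5))x_{East} = 21 − 0.5·20.25, so 0.75x_{East} = 10.875 and x_{East} = 14.5.
Then x_{South} = 20.25 − 0.5·14.5 = 13.
Price P = 89 − 2·27.5 = 34.
East's profit: (34 − 5)·14.5 = 420.5.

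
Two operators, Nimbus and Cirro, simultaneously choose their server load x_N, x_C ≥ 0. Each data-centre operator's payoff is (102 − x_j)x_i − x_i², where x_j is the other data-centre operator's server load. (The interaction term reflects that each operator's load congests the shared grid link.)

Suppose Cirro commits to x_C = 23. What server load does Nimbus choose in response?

39.5

Nimbus's payoff is (102 − x_C)x_N − x_N².
∂π/∂x_N = 102 − x_C − 2x_N = 0, so x_N = 51 − 0.5x_C.
At x_C = 23: x_N = 51 − 0.5·23 = 39.5.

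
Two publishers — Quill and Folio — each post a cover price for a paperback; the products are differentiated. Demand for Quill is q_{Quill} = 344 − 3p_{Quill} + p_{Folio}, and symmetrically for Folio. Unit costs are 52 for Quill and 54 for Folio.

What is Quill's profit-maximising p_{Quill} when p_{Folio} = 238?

Quill's profit: π = (p_{Quill} − 52)(344 − 3p_{Quill} + p_{Folio}).
∂π/∂p_{Quill} = 500 − 6p_{Quill} + p_{Folio} = 0 ⇒ p_{Quill} = 250/3 + (1/6)p_{Folio}.
At p_{Folio} = 238: p_{Quill} = 250/3 + (1/6)·238 = 123.

123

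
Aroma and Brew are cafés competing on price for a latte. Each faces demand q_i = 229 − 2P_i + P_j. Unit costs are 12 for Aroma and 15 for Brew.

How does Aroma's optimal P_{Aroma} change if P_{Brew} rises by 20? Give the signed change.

5

Aroma's profit: π = (P_{Aroma} − 12)(229 − 2P_{Aroma} + P_{Brew}).
∂π/∂P_{Aroma} = 253 − 4P_{Aroma} + P_{Brew} = 0 ⇒ P_{Aroma} = 63.25 + 0.25P_{Brew}.
The reaction-function slope is 0.25, so a 20-unit rise in P_{Brew} moves P_{Aroma} by 0.25 × 20 = 5. Aroma's best response rises — the actions are strategic complements.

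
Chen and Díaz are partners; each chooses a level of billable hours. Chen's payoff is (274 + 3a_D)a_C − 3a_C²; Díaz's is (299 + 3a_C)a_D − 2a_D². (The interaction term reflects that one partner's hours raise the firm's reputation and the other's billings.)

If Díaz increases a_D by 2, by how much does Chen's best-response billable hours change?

1

Expanding Chen's payoff: 274a_C + 3a_Da_C − 3a_C².
∂π/∂a_C = 274 + 3a_D − 6a_C = 0, so a_C = 137/3 + 0.5a_D.
The reaction-function slope is 0.5, so a 2-unit rise in a_D moves a_C by 0.5 × 2 = 1. Chen's best response rises — the actions are strategic complements.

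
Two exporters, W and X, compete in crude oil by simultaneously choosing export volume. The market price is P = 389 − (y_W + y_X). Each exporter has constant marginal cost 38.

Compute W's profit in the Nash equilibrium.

13689

Exporter W's profit: π = y_W(389 − (y_W + y_X)) − 38y_W.
∂π/∂y_W = 351 − 2y_W − y_X = 0, so y_W = 175.5 − 0.5y_X.
By symmetry y_X = y_W; substituting into the reaction function, 1.5y_W = 175.5 and y_W = 117.
Price P = 389 − 234 = 155.
W's profit: (155 − 38)·117 = 13689.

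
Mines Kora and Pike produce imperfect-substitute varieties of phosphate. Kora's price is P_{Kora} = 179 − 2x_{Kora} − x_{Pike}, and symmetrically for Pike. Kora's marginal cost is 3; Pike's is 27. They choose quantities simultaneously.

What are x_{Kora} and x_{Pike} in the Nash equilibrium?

Mine Kora's profit: π = x_{Kora}(179 − 2x_{Kora} − x_{Pike}) − 3x_{Kora}.
∂π/∂x_{Kora} = 176 − 4x_{Kora} − x_{Pike} = 0 ⇒ x_{Kora} = 44 − 0.25x_{Pike}.
Similarly x_{Pike} = 38 − 0.25x_{Kora}.
Plugging x_{Pike} into Kora's best response: x_{Kora} = 44 − 0.25(38 − 0.25x_{Kora}) ⇒ 0.9375x_{Kora} = 34.5, so x_{Kora} = 36.8.
Then x_{Pike} = 38 − 0.25·36.8 = 28.8.

36.8, 28.8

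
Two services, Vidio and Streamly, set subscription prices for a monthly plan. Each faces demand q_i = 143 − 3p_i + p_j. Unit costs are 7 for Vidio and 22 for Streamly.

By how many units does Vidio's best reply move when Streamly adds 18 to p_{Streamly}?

Vidio's profit: π = (p_{Vidio} − 7)(143 − 3p_{Vidio} + p_{Streamly}).
∂π/∂p_{Vidio} = 164 − 6p_{Vidio} + p_{Streamly} = 0 ⇒ p_{Vidio} = 82/3 + (1/6)p_{Streamly}.
The reaction-function slope is 1/6, so an 18-unit rise in p_{Streamly} moves p_{Vidio} by 1/6 × 18 = 3. Vidio's best response rises — the actions are strategic complements.

3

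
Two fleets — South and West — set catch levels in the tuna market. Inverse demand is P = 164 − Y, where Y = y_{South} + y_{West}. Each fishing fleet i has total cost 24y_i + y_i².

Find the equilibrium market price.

Fishing fleet South's profit: π = y_{South}(164 − (y_{South} + y_{West})) − 24y_{South} − y_{South}².
∂π/∂y_{South} = 140 − 4y_{South} − y_{West} = 0, so y_{South} = 35 − 0.25y_{West}.
By symmetry y_{West} = y_{South}; substituting into the reaction function, 1.25y_{South} = 35 and y_{South} = 28.
Equilibrium price: P = 164 − 56 = 108.

108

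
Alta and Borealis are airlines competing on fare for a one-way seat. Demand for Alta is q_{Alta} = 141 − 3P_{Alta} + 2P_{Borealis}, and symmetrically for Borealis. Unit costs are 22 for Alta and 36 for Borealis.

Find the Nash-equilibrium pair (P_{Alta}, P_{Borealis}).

54.375, 59.625

Alta's profit: π = (P_{Alta} − 22)(141 − 3P_{Alta} + 2P_{Borealis}).
∂π/∂P_{Alta} = 207 − 6P_{Alta} + 2P_{Borealis} = 0 ⇒ P_{Alta} = 34.5 + (1/3)P_{Borealis}.
Similarly P_{Borealis} = 41.5 + (1/3)P_{Alta}.
Substituting the second reaction function into the first: P_{Alta} = 34.5 + (1/3)(41.5 + (1/3)P_{Alta}), which gives (8/9)P_{Alta} = 145/3 ⇒ P_{Alta} = 54.375.
Then P_{Borealis} = 41.5 + (1/3)·54.375 = 59.625.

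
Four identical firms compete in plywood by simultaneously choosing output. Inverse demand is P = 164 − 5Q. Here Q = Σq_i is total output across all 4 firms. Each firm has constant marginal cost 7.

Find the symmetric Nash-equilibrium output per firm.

A representative firm's profit is π_i = q_i(164 − 5Q) − 7q_i, with Q = q_i + Σ_{j≠i} q_j.
First-order condition: 157 − 10q_i − 5Σ_{j≠i} q_j = 0.
Imposing symmetry (q_j = q for all j) turns Σ_{j≠i} q_j into 3q, so 157 = 25q and q = 6.28.

6.28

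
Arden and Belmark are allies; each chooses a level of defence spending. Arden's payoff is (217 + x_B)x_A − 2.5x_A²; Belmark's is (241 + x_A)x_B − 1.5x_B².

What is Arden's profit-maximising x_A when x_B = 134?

70.2

Expanding Arden's payoff: 217x_A + x_Bx_A − 2.5x_A².
∂π/∂x_A = 217 + x_B − 5x_A = 0, so x_A = 43.4 + 0.2x_B.
At x_B = 134: x_A = 43.4 + 0.2·134 = 70.2.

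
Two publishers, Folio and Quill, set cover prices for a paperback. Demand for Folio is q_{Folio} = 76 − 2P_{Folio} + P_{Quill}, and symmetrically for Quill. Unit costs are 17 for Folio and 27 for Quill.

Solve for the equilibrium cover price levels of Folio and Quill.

38, 42

Folio's profit: π = (P_{Folio} − 17)(76 − 2P_{Folio} + P_{Quill}).
∂π/∂P_{Folio} = 110 − 4P_{Folio} + P_{Quill} = 0 ⇒ P_{Folio} = 27.5 + 0.25P_{Quill}.
Similarly P_{Quill} = 32.5 + 0.25P_{Folio}.
Plugging P_{Quill} into Folio's best response: P_{Folio} = 27.5 + 0.25(32.5 + 0.25P_{Folio}) ⇒ 0.9375P_{Folio} = 35.625, so P_{Folio} = 38.
Then P_{Quill} = 32.5 + 0.25·38 = 42.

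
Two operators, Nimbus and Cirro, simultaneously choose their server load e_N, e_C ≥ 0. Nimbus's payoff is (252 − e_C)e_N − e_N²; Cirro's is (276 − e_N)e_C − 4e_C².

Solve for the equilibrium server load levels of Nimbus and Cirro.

Expanding Nimbus's payoff: 252e_N − e_Ce_N − e_N².
∂π/∂e_N = 252 − e_C − 2e_N = 0, so e_N = 126 − 0.5e_C.
Likewise for Cirro: e_C = 34.5 − 0.125e_N.
Substituting the second reaction function into the first: e_N = 126 − 0.5(34.5 − 0.125e_N), which gives 0.9375e_N = 108.75 ⇒ e_N = 116.
Then e_C = 34.5 − 0.125·116 = 20.

116, 20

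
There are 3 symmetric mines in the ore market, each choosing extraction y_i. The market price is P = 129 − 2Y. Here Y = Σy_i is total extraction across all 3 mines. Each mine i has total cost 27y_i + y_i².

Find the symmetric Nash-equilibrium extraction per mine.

A representative mine's profit is π_i = y_i(129 − 2Y) − 27y_i − y_i², with Y = y_i + Σ_{j≠i} y_j.
First-order condition: 102 − 6y_i − 2Σ_{j≠i} y_j = 0.
Imposing symmetry (y_j = y for all j) turns Σ_{j≠i} y_j into 2y, so 102 = 10y and y = 10.2.

10.2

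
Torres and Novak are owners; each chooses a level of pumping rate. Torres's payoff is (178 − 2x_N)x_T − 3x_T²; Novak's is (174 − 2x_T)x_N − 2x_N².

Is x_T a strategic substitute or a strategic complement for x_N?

strategic substitutes

Expanding Torres's payoff: 178x_T − 2x_Nx_T − 3x_T².
∂π/∂x_T = 178 − 2x_N − 6x_T = 0, so x_T = 89/3 − (1/3)x_N.
The best-response slope dx_T/dx_N = −1/3 < 0: the reaction function is downward-sloping, so the choices are strategic substitutes.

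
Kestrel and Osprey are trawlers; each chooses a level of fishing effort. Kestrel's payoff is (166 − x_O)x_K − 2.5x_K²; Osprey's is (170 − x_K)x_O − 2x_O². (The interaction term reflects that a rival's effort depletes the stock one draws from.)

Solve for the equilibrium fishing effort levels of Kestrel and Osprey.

26, 36

Expanding Kestrel's payoff: 166x_K − x_Ox_K − 2.5x_K².
∂π/∂x_K = 166 − x_O − 5x_K = 0, so x_K = 33.2 − 0.2x_O.
Likewise for Osprey: x_O = 42.5 − 0.25x_K.
Plugging x_O into Kestrel's best response: x_K = 33.2 − 0.2(42.5 − 0.25x_K) ⇒ 0.95x_K = 24.7, so x_K = 26.
Then x_O = 42.5 − 0.25·26 = 36.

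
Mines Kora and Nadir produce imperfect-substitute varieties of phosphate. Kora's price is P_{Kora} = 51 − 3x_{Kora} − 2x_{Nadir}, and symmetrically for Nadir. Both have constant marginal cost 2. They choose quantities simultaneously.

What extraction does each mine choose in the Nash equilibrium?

6.125

Mine Kora's profit: π = x_{Kora}(51 − 3x_{Kora} − 2x_{Nadir}) − 2x_{Kora}.
∂π/∂x_{Kora} = 49 − 6x_{Kora} − 2x_{Nadir} = 0 ⇒ x_{Kora} = 49/6 − (1/3)x_{Nadir}.
The game is symmetric, so in equilibrium x_{Nadir} = x_{Kora}: the reaction function gives (4/3)x_{Kora} = 49/6, hence x_{Kora} = 6.125.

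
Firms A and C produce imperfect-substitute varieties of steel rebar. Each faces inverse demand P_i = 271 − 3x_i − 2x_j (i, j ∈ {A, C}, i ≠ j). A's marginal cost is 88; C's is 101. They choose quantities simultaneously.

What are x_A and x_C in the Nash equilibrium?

Firm A's profit: π = x_A(271 − 3x_A − 2x_C) − 88x_A.
∂π/∂x_A = 183 − 6x_A − 2x_C = 0 ⇒ x_A = 30.5 − (1/3)x_C.
Similarly x_C = 85/3 − (1/3)x_A.
Substituting the second reaction function into the first: x_A = 30.5 − (1/3)(85/3 − (1/3)x_A), which gives (8/9)x_A = 379/18 ⇒ x_A = 23.6875.
Then x_C = 85/3 − (1/3)·23.6875 = 20.4375.

23.6875, 20.4375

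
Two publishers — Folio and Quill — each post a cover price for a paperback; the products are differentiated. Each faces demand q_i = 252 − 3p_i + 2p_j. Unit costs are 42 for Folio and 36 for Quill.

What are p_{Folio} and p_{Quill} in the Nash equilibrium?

Folio's profit: π = (p_{Folio} − 42)(252 − 3p_{Folio} + 2p_{Quill}).
∂π/∂p_{Folio} = 378 − 6p_{Folio} + 2p_{Quill} = 0 ⇒ p_{Folio} = 63 + (1/3)p_{Quill}.
Similarly p_{Quill} = 60 + (1/3)p_{Folio}.
Solving the two reaction functions simultaneously: (1 − (1/3)(1/3))p_{Folio} = 63 + (1/3)·60, so (8/9)p_{Folio} = 83 and p_{Folio} = 93.375.
Then p_{Quill} = 60 + (1/3)·93.375 = 91.125.

93.375, 91.125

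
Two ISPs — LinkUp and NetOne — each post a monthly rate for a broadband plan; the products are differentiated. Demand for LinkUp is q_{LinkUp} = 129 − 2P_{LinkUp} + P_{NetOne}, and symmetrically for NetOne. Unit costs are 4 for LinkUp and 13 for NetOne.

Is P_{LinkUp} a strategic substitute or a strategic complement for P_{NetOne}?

strategic complements

LinkUp's profit: π = (P_{LinkUp} − 4)(129 − 2P_{LinkUp} + P_{NetOne}).
∂π/∂P_{LinkUp} = 137 − 4P_{LinkUp} + P_{NetOne} = 0 ⇒ P_{LinkUp} = 34.25 + 0.25P_{NetOne}.
The best-response slope dP_{LinkUp}/dP_{NetOne} = 0.25 > 0: the reaction function is upward-sloping, so the choices are strategic complements.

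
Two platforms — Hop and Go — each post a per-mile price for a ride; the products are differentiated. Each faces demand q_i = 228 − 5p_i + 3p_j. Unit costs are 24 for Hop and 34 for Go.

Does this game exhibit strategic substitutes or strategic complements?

Hop's profit: π = (p_{Hop} − 24)(228 − 5p_{Hop} + 3p_{Go}).
∂π/∂p_{Hop} = 348 − 10p_{Hop} + 3p_{Go} = 0 ⇒ p_{Hop} = 34.8 + 0.3p_{Go}.
The best-response slope dp_{Hop}/dp_{Go} = 0.3 > 0: the reaction function is upward-sloping, so the choices are strategic complements.

strategic complements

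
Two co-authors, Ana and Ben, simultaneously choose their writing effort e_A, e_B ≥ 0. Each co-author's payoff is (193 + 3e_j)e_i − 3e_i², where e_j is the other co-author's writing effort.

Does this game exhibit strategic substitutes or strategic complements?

strategic complements

Ana's payoff is (193 + 3e_B)e_A − 3e_A².
∂π/∂e_A = 193 + 3e_B − 6e_A = 0, so e_A = 193/6 + 0.5e_B.
The best-response slope de_A/de_B = 0.5 > 0: the reaction function is upward-sloping, so the choices are strategic complements.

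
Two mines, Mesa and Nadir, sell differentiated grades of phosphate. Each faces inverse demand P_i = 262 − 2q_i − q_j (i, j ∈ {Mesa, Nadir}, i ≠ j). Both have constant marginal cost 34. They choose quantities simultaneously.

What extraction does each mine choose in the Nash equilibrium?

45.6

Mine Mesa's profit: π = q_{Mesa}(262 − 2q_{Mesa} − q_{Nadir}) − 34q_{Mesa}.
∂π/∂q_{Mesa} = 228 − 4q_{Mesa} − q_{Nadir} = 0 ⇒ q_{Mesa} = 57 − 0.25q_{Nadir}.
The game is symmetric, so in equilibrium q_{Nadir} = q_{Mesa}: the reaction function gives 1.25q_{Mesa} = 57, hence q_{Mesa} = 45.6.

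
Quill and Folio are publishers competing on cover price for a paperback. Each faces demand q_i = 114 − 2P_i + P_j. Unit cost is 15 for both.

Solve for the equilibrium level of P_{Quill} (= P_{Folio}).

48

Quill's profit: π = (P_{Quill} − 15)(114 − 2P_{Quill} + P_{Folio}).
∂π/∂P_{Quill} = 144 − 4P_{Quill} + P_{Folio} = 0 ⇒ P_{Quill} = 36 + 0.25P_{Folio}.
The game is symmetric, so in equilibrium P_{Folio} = P_{Quill}: the reaction function gives 0.75P_{Quill} = 36, hence P_{Quill} = 48.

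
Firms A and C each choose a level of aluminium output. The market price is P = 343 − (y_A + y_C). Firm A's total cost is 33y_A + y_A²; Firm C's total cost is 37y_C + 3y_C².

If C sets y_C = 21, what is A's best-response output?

72.25

Firm A's profit: π = y_A(343 − (y_A + y_C)) − 33y_A − y_A².
∂π/∂y_A = 310 − 4y_A − y_C = 0, so y_A = 77.5 − 0.25y_C.
At y_C = 21: y_A = 77.5 − 0.25·21 = 72.25.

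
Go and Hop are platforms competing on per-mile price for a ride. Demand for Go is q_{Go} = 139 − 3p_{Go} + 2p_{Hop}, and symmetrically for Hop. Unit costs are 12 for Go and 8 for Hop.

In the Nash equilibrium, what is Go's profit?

2883

Go's profit: π = (p_{Go} − 12)(139 − 3p_{Go} + 2p_{Hop}).
∂π/∂p_{Go} = 175 − 6p_{Go} + 2p_{Hop} = 0 ⇒ p_{Go} = 175/6 + (1/3)p_{Hop}.
Similarly p_{Hop} = 163/6 + (1/3)p_{Go}.
Substituting the second reaction function into the first: p_{Go} = 175/6 + (1/3)(163/6 + (1/3)p_{Go}), which gives (8/9)p_{Go} = 344/9 ⇒ p_{Go} = 43.
Then p_{Hop} = 163/6 + (1/3)·43 = 41.5.
q_{Go} = 139 − 3·43 + 2·41.5 = 93.
Profit = (43 − 12)·93 = 2883.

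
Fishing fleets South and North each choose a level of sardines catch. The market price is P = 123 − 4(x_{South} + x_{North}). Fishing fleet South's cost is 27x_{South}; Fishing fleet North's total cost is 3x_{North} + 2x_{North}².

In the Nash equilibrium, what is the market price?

60.6

Fishing fleet South's profit: π = x_{South}(123 − 4(x_{South} + x_{North})) − 27x_{South}.
∂π/∂x_{South} = 96 − 8x_{South} − 4x_{North} = 0, so x_{South} = 12 − 0.5x_{North}.
For North: ∂π/∂x_{North} = 120 − 12x_{North} − 4x_{South} = 0 ⇒ x_{North} = 10 − (1/3)x_{South}.
Plugging x_{North} into South's best response: x_{South} = 12 − 0.5(10 − (1/3)x_{South}) ⇒ (5/6)x_{South} = 7, so x_{South} = 8.4.
Then x_{North} = 10 − (1/3)·8.4 = 7.2.
Equilibrium price: P = 123 − 4·15.6 = 60.6.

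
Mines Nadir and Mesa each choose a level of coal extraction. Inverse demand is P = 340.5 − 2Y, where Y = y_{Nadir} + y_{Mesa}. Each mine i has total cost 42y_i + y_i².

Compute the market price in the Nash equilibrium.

191.25

Mine Nadir's profit: π = y_{Nadir}(340.5 − 2(y_{Nadir} + y_{Mesa})) − 42y_{Nadir} − y_{Nadir}².
∂π/∂y_{Nadir} = 298.5 − 6y_{Nadir} − 2y_{Mesa} = 0, so y_{Nadir} = 49.75 − (1/3)y_{Mesa}.
Setting y_{Nadir} = y_{Mesa} in the reaction function: y_{Nadir} = 49.75 − (1/3)y_{Nadir}, so y_{Nadir} = 49.75 / (4/3) = 37.3125.
Equilibrium price: P = 340.5 − 2·74.625 = 191.25.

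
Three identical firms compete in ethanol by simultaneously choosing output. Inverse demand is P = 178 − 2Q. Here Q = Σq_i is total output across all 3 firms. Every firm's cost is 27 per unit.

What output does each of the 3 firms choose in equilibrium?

18.875

A representative firm's profit is π_i = q_i(178 − 2Q) − 27q_i, with Q = q_i + Σ_{j≠i} q_j.
First-order condition: 151 − 4q_i − 2Σ_{j≠i} q_j = 0.
With identical firms, set every q_j = q: then 151 − 4q − 4q = 0, i.e. q = 151/8 = 18.875.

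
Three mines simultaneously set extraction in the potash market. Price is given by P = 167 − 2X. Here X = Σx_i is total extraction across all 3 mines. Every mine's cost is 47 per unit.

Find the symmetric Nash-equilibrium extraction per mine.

A representative mine's profit is π_i = x_i(167 − 2X) − 47x_i, with X = x_i + Σ_{j≠i} x_j.
First-order condition: 120 − 4x_i − 2Σ_{j≠i} x_j = 0.
In a symmetric equilibrium every mine chooses the same x, so Σ_{j≠i} x_j = 2x. The condition becomes 120 − 8x = 0, giving x = 120/8 = 15.

15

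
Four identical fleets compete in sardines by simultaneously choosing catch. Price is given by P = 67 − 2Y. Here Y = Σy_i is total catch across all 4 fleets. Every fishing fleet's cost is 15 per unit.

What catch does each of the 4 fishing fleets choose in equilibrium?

5.2

A representative fishing fleet's profit is π_i = y_i(67 − 2Y) − 15y_i, with Y = y_i + Σ_{j≠i} y_j.
First-order condition: 52 − 4y_i − 2Σ_{j≠i} y_j = 0.
In a symmetric equilibrium every fishing fleet chooses the same y, so Σ_{j≠i} y_j = 3y. The condition becomes 52 − 10y = 0, giving y = 52/10 = 5.2.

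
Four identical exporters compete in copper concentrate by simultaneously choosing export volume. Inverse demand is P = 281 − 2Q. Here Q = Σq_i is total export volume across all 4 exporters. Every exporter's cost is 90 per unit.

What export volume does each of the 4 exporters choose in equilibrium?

A representative exporter's profit is π_i = q_i(281 − 2Q) − 90q_i, with Q = q_i + Σ_{j≠i} q_j.
First-order condition: 191 − 4q_i − 2Σ_{j≠i} q_j = 0.
With identical exporters, set every q_j = q: then 191 − 4q − 6q = 0, i.e. q = 191/10 = 19.1.

19.1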